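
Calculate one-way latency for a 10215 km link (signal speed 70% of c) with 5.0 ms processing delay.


Speed = 0.7 * 3e5 km/s = 210000 km/s
Propagation delay = 10215 / 210000 = 0.0486 s = 48.6429 ms
Processing delay = 5.0 ms
Total one-way latency = 53.6429 ms


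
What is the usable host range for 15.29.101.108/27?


Network: 15.29.101.96
Broadcast: 15.29.101.127
First usable = network + 1
Last usable = broadcast - 1
Range: 15.29.101.97 to 15.29.101.126


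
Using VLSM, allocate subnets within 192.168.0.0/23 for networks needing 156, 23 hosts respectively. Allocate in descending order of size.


156 hosts -> /24 (254 usable): 192.168.0.0/24
23 hosts -> /27 (30 usable): 192.168.1.0/27
Allocation: 192.168.0.0/24 (156 hosts, 254 usable); 192.168.1.0/27 (23 hosts, 30 usable)


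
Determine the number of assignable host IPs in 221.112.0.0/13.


Host bits = 32 - 13 = 19
Total addresses = 2^19 = 524288
Usable = total - 2 (network and broadcast)
Usable hosts: 524286


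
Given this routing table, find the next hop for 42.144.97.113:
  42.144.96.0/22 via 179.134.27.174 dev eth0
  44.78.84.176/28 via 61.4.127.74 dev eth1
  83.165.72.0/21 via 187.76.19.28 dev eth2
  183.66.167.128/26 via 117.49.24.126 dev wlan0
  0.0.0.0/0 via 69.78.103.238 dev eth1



Longest prefix match for 42.144.97.113:
  /22 42.144.96.0: MATCH
  /28 44.78.84.176: no
  /21 83.165.72.0: no
  /26 183.66.167.128: no
  /0 0.0.0.0: MATCH
Selected: next-hop 179.134.27.174 via eth0 (matched /22)


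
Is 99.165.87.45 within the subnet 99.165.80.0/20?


Subnet network: 99.165.80.0
Test IP AND mask: 99.165.80.0
Yes, 99.165.87.45 is in 99.165.80.0/20


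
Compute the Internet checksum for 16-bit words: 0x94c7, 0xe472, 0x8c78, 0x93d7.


Sum all words (with carry folding):
+ 0x94c7 = 0x94c7
+ 0xe472 = 0x793a
+ 0x8c78 = 0x05b3
+ 0x93d7 = 0x998a
One's complement: ~0x998a
Checksum = 0x6675


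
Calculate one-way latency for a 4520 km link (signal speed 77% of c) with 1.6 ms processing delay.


Speed = 0.77 * 3e5 km/s = 231000 km/s
Propagation delay = 4520 / 231000 = 0.0196 s = 19.5671 ms
Processing delay = 1.6 ms
Total one-way latency = 21.1671 ms


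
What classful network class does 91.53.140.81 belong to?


First octet: 91
Binary: 01011011
0xxxxxxx -> Class A (1-126)
Class A, default mask 255.0.0.0 (/8)


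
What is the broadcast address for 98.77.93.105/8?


Network: 98.0.0.0/8
Host bits = 24
Set all host bits to 1:
Broadcast: 98.255.255.255


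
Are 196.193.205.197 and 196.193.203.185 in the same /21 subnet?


Mask: 255.255.248.0
196.193.205.197 AND mask = 196.193.200.0
196.193.203.185 AND mask = 196.193.200.0
Yes, same subnet (196.193.200.0)


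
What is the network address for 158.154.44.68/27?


IP:   10011110.10011010.00101100.01000100
Mask: 11111111.11111111.11111111.11100000
AND operation:
Net:  10011110.10011010.00101100.01000000
Network: 158.154.44.64/27


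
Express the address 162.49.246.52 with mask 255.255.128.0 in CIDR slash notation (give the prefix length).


Binary: 11111111.11111111.10000000.00000000
Count leading 1s
Prefix: /17


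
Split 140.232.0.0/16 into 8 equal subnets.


New prefix = 16 + 3 = 19
Each subnet has 8192 addresses
  140.232.0.0/19
  140.232.32.0/19
  140.232.64.0/19
  140.232.96.0/19
  140.232.128.0/19
  140.232.160.0/19
  140.232.192.0/19
  140.232.224.0/19
Subnets: 140.232.0.0/19, 140.232.32.0/19, 140.232.64.0/19, 140.232.96.0/19, 140.232.128.0/19, 140.232.160.0/19, 140.232.192.0/19, 140.232.224.0/19


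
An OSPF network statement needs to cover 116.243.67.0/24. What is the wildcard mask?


Subnet mask: 255.255.255.0
Wildcard = 255.255.255.255 - subnet mask
255 - 255 = 0
255 - 255 = 0
255 - 255 = 0
255 - 0 = 255
Wildcard: 0.0.0.255


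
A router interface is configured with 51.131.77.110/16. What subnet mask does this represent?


/16 means 16 network bits, 16 host bits
Binary: 11111111111111110000000000000000
Mask: 255.255.0.0


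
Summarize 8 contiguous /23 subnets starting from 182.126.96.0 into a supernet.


Original prefix: /23
Number of subnets: 8 = 2^3
New prefix = 23 - 3 = 20
Supernet: 182.126.96.0/20


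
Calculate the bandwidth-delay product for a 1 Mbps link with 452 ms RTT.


BDP = bandwidth * RTT
= 1 Mbps * 452 ms
= 1 * 1e6 * 452 / 1000 bits
= 452000 bits
= 56500 bytes
= 55.1758 KB
BDP = 452000 bits (56500 bytes)


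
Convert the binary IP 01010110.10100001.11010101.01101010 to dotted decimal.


01010110 = 86
10100001 = 161
11010101 = 213
01101010 = 106
IP: 86.161.213.106


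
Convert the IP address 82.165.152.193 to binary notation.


82 = 01010010
165 = 10100101
152 = 10011000
193 = 11000001
Binary: 01010010.10100101.10011000.11000001


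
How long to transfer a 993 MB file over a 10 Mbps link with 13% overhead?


Effective throughput = 10 * (1 - 13/100) = 8.7 Mbps
File size in Mb = 993 * 8 = 7944 Mb
Time = 7944 / 8.7
Time = 913.1034 seconds


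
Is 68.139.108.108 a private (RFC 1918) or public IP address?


RFC 1918 private ranges:
  10.0.0.0/8 (10.0.0.0 - 10.255.255.255)
  172.16.0.0/12 (172.16.0.0 - 172.31.255.255)
  192.168.0.0/16 (192.168.0.0 - 192.168.255.255)
Public (not in any RFC 1918 range)


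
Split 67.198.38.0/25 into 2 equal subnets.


New prefix = 25 + 1 = 26
Each subnet has 64 addresses
  67.198.38.0/26
  67.198.38.64/26
Subnets: 67.198.38.0/26, 67.198.38.64/26


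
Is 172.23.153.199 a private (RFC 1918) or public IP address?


RFC 1918 private ranges:
  10.0.0.0/8 (10.0.0.0 - 10.255.255.255)
  172.16.0.0/12 (172.16.0.0 - 172.31.255.255)
  192.168.0.0/16 (192.168.0.0 - 192.168.255.255)
Private (in 172.16.0.0/12)


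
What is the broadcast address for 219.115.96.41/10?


Network: 219.64.0.0/10
Host bits = 22
Set all host bits to 1:
Broadcast: 219.127.255.255


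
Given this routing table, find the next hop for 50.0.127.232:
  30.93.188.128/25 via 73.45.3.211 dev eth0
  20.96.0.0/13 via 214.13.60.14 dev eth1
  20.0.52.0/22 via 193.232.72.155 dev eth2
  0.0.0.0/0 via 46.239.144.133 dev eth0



Longest prefix match for 50.0.127.232:
  /25 30.93.188.128: no
  /13 20.96.0.0: no
  /22 20.0.52.0: no
  /0 0.0.0.0: MATCH
Selected: next-hop 46.239.144.133 via eth0 (matched /0)


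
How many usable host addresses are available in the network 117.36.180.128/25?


Host bits = 32 - 25 = 7
Total addresses = 2^7 = 128
Usable = total - 2 (network and broadcast)
Usable hosts: 126


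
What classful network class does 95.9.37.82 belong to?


First octet: 95
Binary: 01011111
0xxxxxxx -> Class A (1-126)
Class A, default mask 255.0.0.0 (/8)


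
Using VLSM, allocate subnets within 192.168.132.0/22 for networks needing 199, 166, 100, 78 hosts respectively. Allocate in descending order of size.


199 hosts -> /24 (254 usable): 192.168.132.0/24
166 hosts -> /24 (254 usable): 192.168.133.0/24
100 hosts -> /25 (126 usable): 192.168.134.0/25
78 hosts -> /25 (126 usable): 192.168.134.128/25
Allocation: 192.168.132.0/24 (199 hosts, 254 usable); 192.168.133.0/24 (166 hosts, 254 usable); 192.168.134.0/25 (100 hosts, 126 usable); 192.168.134.128/25 (78 hosts, 126 usable)


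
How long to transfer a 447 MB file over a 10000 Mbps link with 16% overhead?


Effective throughput = 10000 * (1 - 16/100) = 8400 Mbps
File size in Mb = 447 * 8 = 3576 Mb
Time = 3576 / 8400
Time = 0.4257 seconds


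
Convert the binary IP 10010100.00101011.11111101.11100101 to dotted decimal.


10010100 = 148
00101011 = 43
11111101 = 253
11100101 = 229
IP: 148.43.253.229


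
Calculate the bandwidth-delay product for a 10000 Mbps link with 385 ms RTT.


BDP = bandwidth * RTT
= 10000 Mbps * 385 ms
= 10000 * 1e6 * 385 / 1000 bits
= 3850000000 bits
= 481250000 bytes
= 469970.7031 KB
BDP = 3850000000 bits (481250000 bytes)


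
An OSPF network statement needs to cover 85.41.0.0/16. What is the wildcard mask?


Subnet mask: 255.255.0.0
Wildcard = 255.255.255.255 - subnet mask
255 - 255 = 0
255 - 255 = 0
255 - 0 = 255
255 - 0 = 255
Wildcard: 0.0.255.255


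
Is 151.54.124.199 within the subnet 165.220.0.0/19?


Subnet network: 165.220.0.0
Test IP AND mask: 151.54.96.0
No, 151.54.124.199 is not in 165.220.0.0/19


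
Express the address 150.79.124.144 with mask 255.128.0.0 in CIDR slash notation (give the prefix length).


Binary: 11111111.10000000.00000000.00000000
Count leading 1s
Prefix: /9


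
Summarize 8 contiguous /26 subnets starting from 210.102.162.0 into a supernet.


Original prefix: /26
Number of subnets: 8 = 2^3
New prefix = 26 - 3 = 23
Supernet: 210.102.162.0/23


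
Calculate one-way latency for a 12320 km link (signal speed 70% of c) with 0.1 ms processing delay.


Speed = 0.7 * 3e5 km/s = 210000 km/s
Propagation delay = 12320 / 210000 = 0.0587 s = 58.6667 ms
Processing delay = 0.1 ms
Total one-way latency = 58.7667 ms


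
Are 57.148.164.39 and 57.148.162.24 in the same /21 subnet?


Mask: 255.255.248.0
57.148.164.39 AND mask = 57.148.160.0
57.148.162.24 AND mask = 57.148.160.0
Yes, same subnet (57.148.160.0)


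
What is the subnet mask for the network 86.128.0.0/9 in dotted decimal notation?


/9 means 9 network bits, 23 host bits
Binary: 11111111100000000000000000000000
Mask: 255.128.0.0


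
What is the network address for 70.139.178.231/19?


IP:   01000110.10001011.10110010.11100111
Mask: 11111111.11111111.11100000.00000000
AND operation:
Net:  01000110.10001011.10100000.00000000
Network: 70.139.160.0/19


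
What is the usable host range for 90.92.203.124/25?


Network: 90.92.203.0
Broadcast: 90.92.203.127
First usable = network + 1
Last usable = broadcast - 1
Range: 90.92.203.1 to 90.92.203.126


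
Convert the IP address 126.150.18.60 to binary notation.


126 = 01111110
150 = 10010110
18 = 00010010
60 = 00111100
Binary: 01111110.10010110.00010010.00111100


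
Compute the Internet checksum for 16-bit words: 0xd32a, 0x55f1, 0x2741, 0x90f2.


Sum all words (with carry folding):
+ 0xd32a = 0xd32a
+ 0x55f1 = 0x291c
+ 0x2741 = 0x505d
+ 0x90f2 = 0xe14f
One's complement: ~0xe14f
Checksum = 0x1eb0


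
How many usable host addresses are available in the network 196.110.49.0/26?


Host bits = 32 - 26 = 6
Total addresses = 2^6 = 64
Usable = total - 2 (network and broadcast)
Usable hosts: 62


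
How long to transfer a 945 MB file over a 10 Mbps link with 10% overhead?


Effective throughput = 10 * (1 - 10/100) = 9 Mbps
File size in Mb = 945 * 8 = 7560 Mb
Time = 7560 / 9
Time = 840 seconds


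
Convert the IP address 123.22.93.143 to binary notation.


123 = 01111011
22 = 00010110
93 = 01011101
143 = 10001111
Binary: 01111011.00010110.01011101.10001111


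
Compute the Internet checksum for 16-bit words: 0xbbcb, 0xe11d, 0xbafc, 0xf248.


Sum all words (with carry folding):
+ 0xbbcb = 0xbbcb
+ 0xe11d = 0x9ce9
+ 0xbafc = 0x57e6
+ 0xf248 = 0x4a2f
One's complement: ~0x4a2f
Checksum = 0xb5d0


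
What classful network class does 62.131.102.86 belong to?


First octet: 62
Binary: 00111110
0xxxxxxx -> Class A (1-126)
Class A, default mask 255.0.0.0 (/8)


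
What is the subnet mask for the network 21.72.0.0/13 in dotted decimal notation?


/13 means 13 network bits, 19 host bits
Binary: 11111111111110000000000000000000
Mask: 255.248.0.0


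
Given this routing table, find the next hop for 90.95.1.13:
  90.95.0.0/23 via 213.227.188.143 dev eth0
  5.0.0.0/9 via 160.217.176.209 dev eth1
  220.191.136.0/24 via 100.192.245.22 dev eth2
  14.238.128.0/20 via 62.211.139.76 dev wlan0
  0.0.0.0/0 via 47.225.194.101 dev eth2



Longest prefix match for 90.95.1.13:
  /23 90.95.0.0: MATCH
  /9 5.0.0.0: no
  /24 220.191.136.0: no
  /20 14.238.128.0: no
  /0 0.0.0.0: MATCH
Selected: next-hop 213.227.188.143 via eth0 (matched /23)


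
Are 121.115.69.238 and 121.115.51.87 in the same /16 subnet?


Mask: 255.255.0.0
121.115.69.238 AND mask = 121.115.0.0
121.115.51.87 AND mask = 121.115.0.0
Yes, same subnet (121.115.0.0)


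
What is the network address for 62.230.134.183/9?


IP:   00111110.11100110.10000110.10110111
Mask: 11111111.10000000.00000000.00000000
AND operation:
Net:  00111110.10000000.00000000.00000000
Network: 62.128.0.0/9


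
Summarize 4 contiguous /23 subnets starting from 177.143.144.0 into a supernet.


Original prefix: /23
Number of subnets: 4 = 2^2
New prefix = 23 - 2 = 21
Supernet: 177.143.144.0/21


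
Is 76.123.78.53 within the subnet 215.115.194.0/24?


Subnet network: 215.115.194.0
Test IP AND mask: 76.123.78.0
No, 76.123.78.53 is not in 215.115.194.0/24


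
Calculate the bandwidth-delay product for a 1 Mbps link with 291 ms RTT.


BDP = bandwidth * RTT
= 1 Mbps * 291 ms
= 1 * 1e6 * 291 / 1000 bits
= 291000 bits
= 36375 bytes
= 35.5225 KB
BDP = 291000 bits (36375 bytes)


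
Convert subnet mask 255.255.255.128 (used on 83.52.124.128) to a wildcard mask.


Subnet mask: 255.255.255.128
Wildcard = 255.255.255.255 - subnet mask
255 - 255 = 0
255 - 255 = 0
255 - 255 = 0
255 - 128 = 127
Wildcard: 0.0.0.127


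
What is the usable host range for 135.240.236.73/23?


Network: 135.240.236.0
Broadcast: 135.240.237.255
First usable = network + 1
Last usable = broadcast - 1
Range: 135.240.236.1 to 135.240.237.254


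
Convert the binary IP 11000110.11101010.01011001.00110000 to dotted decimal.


11000110 = 198
11101010 = 234
01011001 = 89
00110000 = 48
IP: 198.234.89.48


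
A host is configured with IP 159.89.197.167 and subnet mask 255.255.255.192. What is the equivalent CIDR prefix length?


Binary: 11111111.11111111.11111111.11000000
Count leading 1s
Prefix: /26


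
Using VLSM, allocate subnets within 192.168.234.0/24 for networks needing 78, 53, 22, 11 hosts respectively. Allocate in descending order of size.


78 hosts -> /25 (126 usable): 192.168.234.0/25
53 hosts -> /26 (62 usable): 192.168.234.128/26
22 hosts -> /27 (30 usable): 192.168.234.192/27
11 hosts -> /28 (14 usable): 192.168.234.224/28
Allocation: 192.168.234.0/25 (78 hosts, 126 usable); 192.168.234.128/26 (53 hosts, 62 usable); 192.168.234.192/27 (22 hosts, 30 usable); 192.168.234.224/28 (11 hosts, 14 usable)


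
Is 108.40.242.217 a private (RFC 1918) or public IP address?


RFC 1918 private ranges:
  10.0.0.0/8 (10.0.0.0 - 10.255.255.255)
  172.16.0.0/12 (172.16.0.0 - 172.31.255.255)
  192.168.0.0/16 (192.168.0.0 - 192.168.255.255)
Public (not in any RFC 1918 range)


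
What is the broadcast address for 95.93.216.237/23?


Network: 95.93.216.0/23
Host bits = 9
Set all host bits to 1:
Broadcast: 95.93.217.255


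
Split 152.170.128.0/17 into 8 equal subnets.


New prefix = 17 + 3 = 20
Each subnet has 4096 addresses
  152.170.128.0/20
  152.170.144.0/20
  152.170.160.0/20
  152.170.176.0/20
  152.170.192.0/20
  152.170.208.0/20
  152.170.224.0/20
  152.170.240.0/20
Subnets: 152.170.128.0/20, 152.170.144.0/20, 152.170.160.0/20, 152.170.176.0/20, 152.170.192.0/20, 152.170.208.0/20, 152.170.224.0/20, 152.170.240.0/20


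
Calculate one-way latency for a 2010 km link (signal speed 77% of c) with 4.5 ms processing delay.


Speed = 0.77 * 3e5 km/s = 231000 km/s
Propagation delay = 2010 / 231000 = 0.0087 s = 8.7013 ms
Processing delay = 4.5 ms
Total one-way latency = 13.2013 ms


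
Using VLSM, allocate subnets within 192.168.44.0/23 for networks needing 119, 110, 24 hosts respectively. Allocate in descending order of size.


119 hosts -> /25 (126 usable): 192.168.44.0/25
110 hosts -> /25 (126 usable): 192.168.44.128/25
24 hosts -> /27 (30 usable): 192.168.45.0/27
Allocation: 192.168.44.0/25 (119 hosts, 126 usable); 192.168.44.128/25 (110 hosts, 126 usable); 192.168.45.0/27 (24 hosts, 30 usable)


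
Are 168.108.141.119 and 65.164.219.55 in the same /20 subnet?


Mask: 255.255.240.0
168.108.141.119 AND mask = 168.108.128.0
65.164.219.55 AND mask = 65.164.208.0
No, different subnets (168.108.128.0 vs 65.164.208.0)


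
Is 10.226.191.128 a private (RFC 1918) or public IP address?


RFC 1918 private ranges:
  10.0.0.0/8 (10.0.0.0 - 10.255.255.255)
  172.16.0.0/12 (172.16.0.0 - 172.31.255.255)
  192.168.0.0/16 (192.168.0.0 - 192.168.255.255)
Private (in 10.0.0.0/8)


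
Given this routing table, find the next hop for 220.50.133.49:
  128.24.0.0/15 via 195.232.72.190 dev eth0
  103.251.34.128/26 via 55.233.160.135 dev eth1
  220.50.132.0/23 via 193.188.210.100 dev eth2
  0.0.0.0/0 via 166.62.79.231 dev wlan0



Longest prefix match for 220.50.133.49:
  /15 128.24.0.0: no
  /26 103.251.34.128: no
  /23 220.50.132.0: MATCH
  /0 0.0.0.0: MATCH
Selected: next-hop 193.188.210.100 via eth2 (matched /23)


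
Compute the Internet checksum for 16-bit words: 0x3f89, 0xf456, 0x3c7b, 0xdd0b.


Sum all words (with carry folding):
+ 0x3f89 = 0x3f89
+ 0xf456 = 0x33e0
+ 0x3c7b = 0x705b
+ 0xdd0b = 0x4d67
One's complement: ~0x4d67
Checksum = 0xb298


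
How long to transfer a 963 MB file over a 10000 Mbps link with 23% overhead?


Effective throughput = 10000 * (1 - 23/100) = 7700 Mbps
File size in Mb = 963 * 8 = 7704 Mb
Time = 7704 / 7700
Time = 1.0005 seconds


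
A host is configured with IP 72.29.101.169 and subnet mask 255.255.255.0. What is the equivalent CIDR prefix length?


Binary: 11111111.11111111.11111111.00000000
Count leading 1s
Prefix: /24


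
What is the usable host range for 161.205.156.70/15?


Network: 161.204.0.0
Broadcast: 161.205.255.255
First usable = network + 1
Last usable = broadcast - 1
Range: 161.204.0.1 to 161.205.255.254


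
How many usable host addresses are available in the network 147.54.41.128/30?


Host bits = 32 - 30 = 2
Total addresses = 2^2 = 4
Usable = total - 2 (network and broadcast)
Usable hosts: 2


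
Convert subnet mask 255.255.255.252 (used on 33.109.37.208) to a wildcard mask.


Subnet mask: 255.255.255.252
Wildcard = 255.255.255.255 - subnet mask
255 - 255 = 0
255 - 255 = 0
255 - 255 = 0
255 - 252 = 3
Wildcard: 0.0.0.3


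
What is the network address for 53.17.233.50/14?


IP:   00110101.00010001.11101001.00110010
Mask: 11111111.11111100.00000000.00000000
AND operation:
Net:  00110101.00010000.00000000.00000000
Network: 53.16.0.0/14


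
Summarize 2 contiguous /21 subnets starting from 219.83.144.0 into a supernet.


Original prefix: /21
Number of subnets: 2 = 2^1
New prefix = 21 - 1 = 20
Supernet: 219.83.144.0/20


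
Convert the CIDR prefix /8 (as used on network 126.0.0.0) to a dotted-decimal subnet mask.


/8 means 8 network bits, 24 host bits
Binary: 11111111000000000000000000000000
Mask: 255.0.0.0


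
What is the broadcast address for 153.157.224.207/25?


Network: 153.157.224.128/25
Host bits = 7
Set all host bits to 1:
Broadcast: 153.157.224.255


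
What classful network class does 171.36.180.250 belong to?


First octet: 171
Binary: 10101011
10xxxxxx -> Class B (128-191)
Class B, default mask 255.255.0.0 (/16)


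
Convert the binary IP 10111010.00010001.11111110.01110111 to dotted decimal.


10111010 = 186
00010001 = 17
11111110 = 254
01110111 = 119
IP: 186.17.254.119


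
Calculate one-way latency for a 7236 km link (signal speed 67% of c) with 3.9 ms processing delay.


Speed = 0.67 * 3e5 km/s = 201000 km/s
Propagation delay = 7236 / 201000 = 0.036 s = 36 ms
Processing delay = 3.9 ms
Total one-way latency = 39.9 ms


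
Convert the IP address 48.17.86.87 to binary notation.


48 = 00110000
17 = 00010001
86 = 01010110
87 = 01010111
Binary: 00110000.00010001.01010110.01010111


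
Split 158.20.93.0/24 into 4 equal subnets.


New prefix = 24 + 2 = 26
Each subnet has 64 addresses
  158.20.93.0/26
  158.20.93.64/26
  158.20.93.128/26
  158.20.93.192/26
Subnets: 158.20.93.0/26, 158.20.93.64/26, 158.20.93.128/26, 158.20.93.192/26


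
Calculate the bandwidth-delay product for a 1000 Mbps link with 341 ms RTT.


BDP = bandwidth * RTT
= 1000 Mbps * 341 ms
= 1000 * 1e6 * 341 / 1000 bits
= 341000000 bits
= 42625000 bytes
= 41625.9766 KB
BDP = 341000000 bits (42625000 bytes)


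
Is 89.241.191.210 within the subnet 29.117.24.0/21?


Subnet network: 29.117.24.0
Test IP AND mask: 89.241.184.0
No, 89.241.191.210 is not in 29.117.24.0/21


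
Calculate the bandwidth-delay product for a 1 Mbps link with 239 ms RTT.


BDP = bandwidth * RTT
= 1 Mbps * 239 ms
= 1 * 1e6 * 239 / 1000 bits
= 239000 bits
= 29875 bytes
= 29.1748 KB
BDP = 239000 bits (29875 bytes)


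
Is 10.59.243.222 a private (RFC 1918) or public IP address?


RFC 1918 private ranges:
  10.0.0.0/8 (10.0.0.0 - 10.255.255.255)
  172.16.0.0/12 (172.16.0.0 - 172.31.255.255)
  192.168.0.0/16 (192.168.0.0 - 192.168.255.255)
Private (in 10.0.0.0/8)


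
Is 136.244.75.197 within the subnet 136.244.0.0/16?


Subnet network: 136.244.0.0
Test IP AND mask: 136.244.0.0
Yes, 136.244.75.197 is in 136.244.0.0/16


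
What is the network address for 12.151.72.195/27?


IP:   00001100.10010111.01001000.11000011
Mask: 11111111.11111111.11111111.11100000
AND operation:
Net:  00001100.10010111.01001000.11000000
Network: 12.151.72.192/27


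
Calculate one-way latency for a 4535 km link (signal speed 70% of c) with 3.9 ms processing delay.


Speed = 0.7 * 3e5 km/s = 210000 km/s
Propagation delay = 4535 / 210000 = 0.0216 s = 21.5952 ms
Processing delay = 3.9 ms
Total one-way latency = 25.4952 ms


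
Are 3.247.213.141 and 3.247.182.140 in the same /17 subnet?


Mask: 255.255.128.0
3.247.213.141 AND mask = 3.247.128.0
3.247.182.140 AND mask = 3.247.128.0
Yes, same subnet (3.247.128.0)


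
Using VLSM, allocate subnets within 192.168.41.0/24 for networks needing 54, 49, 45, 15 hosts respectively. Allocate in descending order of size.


54 hosts -> /26 (62 usable): 192.168.41.0/26
49 hosts -> /26 (62 usable): 192.168.41.64/26
45 hosts -> /26 (62 usable): 192.168.41.128/26
15 hosts -> /27 (30 usable): 192.168.41.192/27
Allocation: 192.168.41.0/26 (54 hosts, 62 usable); 192.168.41.64/26 (49 hosts, 62 usable); 192.168.41.128/26 (45 hosts, 62 usable); 192.168.41.192/27 (15 hosts, 30 usable)


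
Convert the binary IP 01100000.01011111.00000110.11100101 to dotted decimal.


01100000 = 96
01011111 = 95
00000110 = 6
11100101 = 229
IP: 96.95.6.229


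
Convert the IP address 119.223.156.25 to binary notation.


119 = 01110111
223 = 11011111
156 = 10011100
25 = 00011001
Binary: 01110111.11011111.10011100.00011001


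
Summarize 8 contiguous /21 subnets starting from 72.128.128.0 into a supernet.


Original prefix: /21
Number of subnets: 8 = 2^3
New prefix = 21 - 3 = 18
Supernet: 72.128.128.0/18


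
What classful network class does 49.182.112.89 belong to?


First octet: 49
Binary: 00110001
0xxxxxxx -> Class A (1-126)
Class A, default mask 255.0.0.0 (/8)


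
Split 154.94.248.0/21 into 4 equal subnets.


New prefix = 21 + 2 = 23
Each subnet has 512 addresses
  154.94.248.0/23
  154.94.250.0/23
  154.94.252.0/23
  154.94.254.0/23
Subnets: 154.94.248.0/23, 154.94.250.0/23, 154.94.252.0/23, 154.94.254.0/23


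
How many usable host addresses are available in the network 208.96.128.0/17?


Host bits = 32 - 17 = 15
Total addresses = 2^15 = 32768
Usable = total - 2 (network and broadcast)
Usable hosts: 32766


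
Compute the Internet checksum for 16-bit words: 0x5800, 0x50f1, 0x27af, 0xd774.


Sum all words (with carry folding):
+ 0x5800 = 0x5800
+ 0x50f1 = 0xa8f1
+ 0x27af = 0xd0a0
+ 0xd774 = 0xa815
One's complement: ~0xa815
Checksum = 0x57ea


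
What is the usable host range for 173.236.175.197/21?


Network: 173.236.168.0
Broadcast: 173.236.175.255
First usable = network + 1
Last usable = broadcast - 1
Range: 173.236.168.1 to 173.236.175.254


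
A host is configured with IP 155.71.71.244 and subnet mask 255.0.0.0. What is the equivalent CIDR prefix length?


Binary: 11111111.00000000.00000000.00000000
Count leading 1s
Prefix: /8


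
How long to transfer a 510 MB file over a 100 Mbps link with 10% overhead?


Effective throughput = 100 * (1 - 10/100) = 90 Mbps
File size in Mb = 510 * 8 = 4080 Mb
Time = 4080 / 90
Time = 45.3333 seconds


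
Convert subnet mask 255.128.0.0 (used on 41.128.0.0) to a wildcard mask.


Subnet mask: 255.128.0.0
Wildcard = 255.255.255.255 - subnet mask
255 - 255 = 0
255 - 128 = 127
255 - 0 = 255
255 - 0 = 255
Wildcard: 0.127.255.255


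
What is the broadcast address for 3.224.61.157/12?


Network: 3.224.0.0/12
Host bits = 20
Set all host bits to 1:
Broadcast: 3.239.255.255


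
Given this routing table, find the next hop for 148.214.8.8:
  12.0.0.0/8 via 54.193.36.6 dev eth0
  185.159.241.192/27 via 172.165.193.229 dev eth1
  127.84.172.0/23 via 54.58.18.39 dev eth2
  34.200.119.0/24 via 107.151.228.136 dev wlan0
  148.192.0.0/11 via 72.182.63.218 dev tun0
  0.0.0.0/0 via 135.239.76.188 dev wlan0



Longest prefix match for 148.214.8.8:
  /8 12.0.0.0: no
  /27 185.159.241.192: no
  /23 127.84.172.0: no
  /24 34.200.119.0: no
  /11 148.192.0.0: MATCH
  /0 0.0.0.0: MATCH
Selected: next-hop 72.182.63.218 via tun0 (matched /11)


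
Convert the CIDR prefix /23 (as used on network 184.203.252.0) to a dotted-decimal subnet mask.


/23 means 23 network bits, 9 host bits
Binary: 11111111111111111111111000000000
Mask: 255.255.254.0


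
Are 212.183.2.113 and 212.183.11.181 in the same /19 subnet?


Mask: 255.255.224.0
212.183.2.113 AND mask = 212.183.0.0
212.183.11.181 AND mask = 212.183.0.0
Yes, same subnet (212.183.0.0)


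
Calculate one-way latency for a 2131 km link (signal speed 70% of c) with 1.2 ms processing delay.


Speed = 0.7 * 3e5 km/s = 210000 km/s
Propagation delay = 2131 / 210000 = 0.0101 s = 10.1476 ms
Processing delay = 1.2 ms
Total one-way latency = 11.3476 ms


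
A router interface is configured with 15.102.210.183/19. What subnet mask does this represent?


/19 means 19 network bits, 13 host bits
Binary: 11111111111111111110000000000000
Mask: 255.255.224.0


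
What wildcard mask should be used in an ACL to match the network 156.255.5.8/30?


Subnet mask: 255.255.255.252
Wildcard = 255.255.255.255 - subnet mask
255 - 255 = 0
255 - 255 = 0
255 - 255 = 0
255 - 252 = 3
Wildcard: 0.0.0.3


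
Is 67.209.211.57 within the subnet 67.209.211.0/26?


Subnet network: 67.209.211.0
Test IP AND mask: 67.209.211.0
Yes, 67.209.211.57 is in 67.209.211.0/26


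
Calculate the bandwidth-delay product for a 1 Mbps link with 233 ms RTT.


BDP = bandwidth * RTT
= 1 Mbps * 233 ms
= 1 * 1e6 * 233 / 1000 bits
= 233000 bits
= 29125 bytes
= 28.4424 KB
BDP = 233000 bits (29125 bytes)


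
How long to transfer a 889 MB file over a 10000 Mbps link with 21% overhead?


Effective throughput = 10000 * (1 - 21/100) = 7900 Mbps
File size in Mb = 889 * 8 = 7112 Mb
Time = 7112 / 7900
Time = 0.9003 seconds


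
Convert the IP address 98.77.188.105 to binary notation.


98 = 01100010
77 = 01001101
188 = 10111100
105 = 01101001
Binary: 01100010.01001101.10111100.01101001


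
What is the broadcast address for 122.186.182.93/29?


Network: 122.186.182.88/29
Host bits = 3
Set all host bits to 1:
Broadcast: 122.186.182.95


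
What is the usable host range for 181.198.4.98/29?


Network: 181.198.4.96
Broadcast: 181.198.4.103
First usable = network + 1
Last usable = broadcast - 1
Range: 181.198.4.97 to 181.198.4.102


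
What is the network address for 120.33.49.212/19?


IP:   01111000.00100001.00110001.11010100
Mask: 11111111.11111111.11100000.00000000
AND operation:
Net:  01111000.00100001.00100000.00000000
Network: 120.33.32.0/19


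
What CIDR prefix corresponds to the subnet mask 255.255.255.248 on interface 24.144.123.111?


Binary: 11111111.11111111.11111111.11111000
Count leading 1s
Prefix: /29


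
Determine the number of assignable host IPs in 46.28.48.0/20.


Host bits = 32 - 20 = 12
Total addresses = 2^12 = 4096
Usable = total - 2 (network and broadcast)
Usable hosts: 4094


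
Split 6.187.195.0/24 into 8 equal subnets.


New prefix = 24 + 3 = 27
Each subnet has 32 addresses
  6.187.195.0/27
  6.187.195.32/27
  6.187.195.64/27
  6.187.195.96/27
  6.187.195.128/27
  6.187.195.160/27
  6.187.195.192/27
  6.187.195.224/27
Subnets: 6.187.195.0/27, 6.187.195.32/27, 6.187.195.64/27, 6.187.195.96/27, 6.187.195.128/27, 6.187.195.160/27, 6.187.195.192/27, 6.187.195.224/27


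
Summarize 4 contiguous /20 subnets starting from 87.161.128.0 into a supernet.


Original prefix: /20
Number of subnets: 4 = 2^2
New prefix = 20 - 2 = 18
Supernet: 87.161.128.0/18


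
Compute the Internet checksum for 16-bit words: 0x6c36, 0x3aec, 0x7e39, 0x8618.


Sum all words (with carry folding):
+ 0x6c36 = 0x6c36
+ 0x3aec = 0xa722
+ 0x7e39 = 0x255c
+ 0x8618 = 0xab74
One's complement: ~0xab74
Checksum = 0x548b


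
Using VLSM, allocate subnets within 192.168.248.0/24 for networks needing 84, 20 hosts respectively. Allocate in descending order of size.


84 hosts -> /25 (126 usable): 192.168.248.0/25
20 hosts -> /27 (30 usable): 192.168.248.128/27
Allocation: 192.168.248.0/25 (84 hosts, 126 usable); 192.168.248.128/27 (20 hosts, 30 usable)


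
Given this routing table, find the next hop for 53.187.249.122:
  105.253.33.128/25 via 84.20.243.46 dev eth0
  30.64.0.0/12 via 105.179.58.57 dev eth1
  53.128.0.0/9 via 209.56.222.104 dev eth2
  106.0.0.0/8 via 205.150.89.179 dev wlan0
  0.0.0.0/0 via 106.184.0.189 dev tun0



Longest prefix match for 53.187.249.122:
  /25 105.253.33.128: no
  /12 30.64.0.0: no
  /9 53.128.0.0: MATCH
  /8 106.0.0.0: no
  /0 0.0.0.0: MATCH
Selected: next-hop 209.56.222.104 via eth2 (matched /9)


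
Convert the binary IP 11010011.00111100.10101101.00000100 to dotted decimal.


11010011 = 211
00111100 = 60
10101101 = 173
00000100 = 4
IP: 211.60.173.4


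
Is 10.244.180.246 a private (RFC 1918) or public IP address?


RFC 1918 private ranges:
  10.0.0.0/8 (10.0.0.0 - 10.255.255.255)
  172.16.0.0/12 (172.16.0.0 - 172.31.255.255)
  192.168.0.0/16 (192.168.0.0 - 192.168.255.255)
Private (in 10.0.0.0/8)


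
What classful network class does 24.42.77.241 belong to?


First octet: 24
Binary: 00011000
0xxxxxxx -> Class A (1-126)
Class A, default mask 255.0.0.0 (/8)


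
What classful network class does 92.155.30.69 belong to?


First octet: 92
Binary: 01011100
0xxxxxxx -> Class A (1-126)
Class A, default mask 255.0.0.0 (/8)


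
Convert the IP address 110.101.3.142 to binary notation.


110 = 01101110
101 = 01100101
3 = 00000011
142 = 10001110
Binary: 01101110.01100101.00000011.10001110


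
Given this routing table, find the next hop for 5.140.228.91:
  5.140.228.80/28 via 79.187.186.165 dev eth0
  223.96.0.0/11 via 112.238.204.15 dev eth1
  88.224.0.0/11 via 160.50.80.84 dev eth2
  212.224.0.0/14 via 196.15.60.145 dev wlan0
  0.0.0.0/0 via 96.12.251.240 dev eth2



Longest prefix match for 5.140.228.91:
  /28 5.140.228.80: MATCH
  /11 223.96.0.0: no
  /11 88.224.0.0: no
  /14 212.224.0.0: no
  /0 0.0.0.0: MATCH
Selected: next-hop 79.187.186.165 via eth0 (matched /28)


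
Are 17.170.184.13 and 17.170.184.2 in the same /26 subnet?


Mask: 255.255.255.192
17.170.184.13 AND mask = 17.170.184.0
17.170.184.2 AND mask = 17.170.184.0
Yes, same subnet (17.170.184.0)


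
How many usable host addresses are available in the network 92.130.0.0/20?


Host bits = 32 - 20 = 12
Total addresses = 2^12 = 4096
Usable = total - 2 (network and broadcast)
Usable hosts: 4094


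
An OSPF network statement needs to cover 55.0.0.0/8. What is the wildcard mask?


Subnet mask: 255.0.0.0
Wildcard = 255.255.255.255 - subnet mask
255 - 255 = 0
255 - 0 = 255
255 - 0 = 255
255 - 0 = 255
Wildcard: 0.255.255.255


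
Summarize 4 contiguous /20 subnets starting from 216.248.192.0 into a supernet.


Original prefix: /20
Number of subnets: 4 = 2^2
New prefix = 20 - 2 = 18
Supernet: 216.248.192.0/18


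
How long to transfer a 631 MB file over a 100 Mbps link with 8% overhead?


Effective throughput = 100 * (1 - 8/100) = 92 Mbps
File size in Mb = 631 * 8 = 5048 Mb
Time = 5048 / 92
Time = 54.8696 seconds


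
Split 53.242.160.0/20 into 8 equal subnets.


New prefix = 20 + 3 = 23
Each subnet has 512 addresses
  53.242.160.0/23
  53.242.162.0/23
  53.242.164.0/23
  53.242.166.0/23
  53.242.168.0/23
  53.242.170.0/23
  53.242.172.0/23
  53.242.174.0/23
Subnets: 53.242.160.0/23, 53.242.162.0/23, 53.242.164.0/23, 53.242.166.0/23, 53.242.168.0/23, 53.242.170.0/23, 53.242.172.0/23, 53.242.174.0/23


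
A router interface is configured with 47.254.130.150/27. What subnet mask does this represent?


/27 means 27 network bits, 5 host bits
Binary: 11111111111111111111111111100000
Mask: 255.255.255.224


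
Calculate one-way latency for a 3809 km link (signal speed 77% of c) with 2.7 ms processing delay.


Speed = 0.77 * 3e5 km/s = 231000 km/s
Propagation delay = 3809 / 231000 = 0.0165 s = 16.4892 ms
Processing delay = 2.7 ms
Total one-way latency = 19.1892 ms


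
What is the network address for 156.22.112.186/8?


IP:   10011100.00010110.01110000.10111010
Mask: 11111111.00000000.00000000.00000000
AND operation:
Net:  10011100.00000000.00000000.00000000
Network: 156.0.0.0/8


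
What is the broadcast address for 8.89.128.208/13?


Network: 8.88.0.0/13
Host bits = 19
Set all host bits to 1:
Broadcast: 8.95.255.255


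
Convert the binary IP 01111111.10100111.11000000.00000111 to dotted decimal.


01111111 = 127
10100111 = 167
11000000 = 192
00000111 = 7
IP: 127.167.192.7


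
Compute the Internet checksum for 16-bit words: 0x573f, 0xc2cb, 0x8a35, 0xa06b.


Sum all words (with carry folding):
+ 0x573f = 0x573f
+ 0xc2cb = 0x1a0b
+ 0x8a35 = 0xa440
+ 0xa06b = 0x44ac
One's complement: ~0x44ac
Checksum = 0xbb53


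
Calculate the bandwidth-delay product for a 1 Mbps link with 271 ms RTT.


BDP = bandwidth * RTT
= 1 Mbps * 271 ms
= 1 * 1e6 * 271 / 1000 bits
= 271000 bits
= 33875 bytes
= 33.0811 KB
BDP = 271000 bits (33875 bytes)


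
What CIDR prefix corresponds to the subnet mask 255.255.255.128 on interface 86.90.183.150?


Binary: 11111111.11111111.11111111.10000000
Count leading 1s
Prefix: /25


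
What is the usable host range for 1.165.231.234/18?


Network: 1.165.192.0
Broadcast: 1.165.255.255
First usable = network + 1
Last usable = broadcast - 1
Range: 1.165.192.1 to 1.165.255.254


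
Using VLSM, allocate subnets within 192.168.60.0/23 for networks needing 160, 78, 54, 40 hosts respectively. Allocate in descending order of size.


160 hosts -> /24 (254 usable): 192.168.60.0/24
78 hosts -> /25 (126 usable): 192.168.61.0/25
54 hosts -> /26 (62 usable): 192.168.61.128/26
40 hosts -> /26 (62 usable): 192.168.61.192/26
Allocation: 192.168.60.0/24 (160 hosts, 254 usable); 192.168.61.0/25 (78 hosts, 126 usable); 192.168.61.128/26 (54 hosts, 62 usable); 192.168.61.192/26 (40 hosts, 62 usable)


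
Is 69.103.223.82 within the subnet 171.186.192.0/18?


Subnet network: 171.186.192.0
Test IP AND mask: 69.103.192.0
No, 69.103.223.82 is not in 171.186.192.0/18


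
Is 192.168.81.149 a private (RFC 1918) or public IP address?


RFC 1918 private ranges:
  10.0.0.0/8 (10.0.0.0 - 10.255.255.255)
  172.16.0.0/12 (172.16.0.0 - 172.31.255.255)
  192.168.0.0/16 (192.168.0.0 - 192.168.255.255)
Private (in 192.168.0.0/16)


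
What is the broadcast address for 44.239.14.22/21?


Network: 44.239.8.0/21
Host bits = 11
Set all host bits to 1:
Broadcast: 44.239.15.255


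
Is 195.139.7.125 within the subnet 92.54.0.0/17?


Subnet network: 92.54.0.0
Test IP AND mask: 195.139.0.0
No, 195.139.7.125 is not in 92.54.0.0/17


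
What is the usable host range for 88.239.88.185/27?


Network: 88.239.88.160
Broadcast: 88.239.88.191
First usable = network + 1
Last usable = broadcast - 1
Range: 88.239.88.161 to 88.239.88.190


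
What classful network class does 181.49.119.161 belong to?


First octet: 181
Binary: 10110101
10xxxxxx -> Class B (128-191)
Class B, default mask 255.255.0.0 (/16)


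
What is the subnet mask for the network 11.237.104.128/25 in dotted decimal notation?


/25 means 25 network bits, 7 host bits
Binary: 11111111111111111111111110000000
Mask: 255.255.255.128


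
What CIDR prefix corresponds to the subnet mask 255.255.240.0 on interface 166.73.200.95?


Binary: 11111111.11111111.11110000.00000000
Count leading 1s
Prefix: /20


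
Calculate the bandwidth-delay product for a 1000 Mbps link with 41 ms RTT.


BDP = bandwidth * RTT
= 1000 Mbps * 41 ms
= 1000 * 1e6 * 41 / 1000 bits
= 41000000 bits
= 5125000 bytes
= 5004.8828 KB
BDP = 41000000 bits (5125000 bytes)


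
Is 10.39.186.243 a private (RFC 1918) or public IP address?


RFC 1918 private ranges:
  10.0.0.0/8 (10.0.0.0 - 10.255.255.255)
  172.16.0.0/12 (172.16.0.0 - 172.31.255.255)
  192.168.0.0/16 (192.168.0.0 - 192.168.255.255)
Private (in 10.0.0.0/8)


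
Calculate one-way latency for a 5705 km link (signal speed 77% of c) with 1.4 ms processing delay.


Speed = 0.77 * 3e5 km/s = 231000 km/s
Propagation delay = 5705 / 231000 = 0.0247 s = 24.697 ms
Processing delay = 1.4 ms
Total one-way latency = 26.097 ms


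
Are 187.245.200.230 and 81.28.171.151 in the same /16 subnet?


Mask: 255.255.0.0
187.245.200.230 AND mask = 187.245.0.0
81.28.171.151 AND mask = 81.28.0.0
No, different subnets (187.245.0.0 vs 81.28.0.0)


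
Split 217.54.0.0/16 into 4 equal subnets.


New prefix = 16 + 2 = 18
Each subnet has 16384 addresses
  217.54.0.0/18
  217.54.64.0/18
  217.54.128.0/18
  217.54.192.0/18
Subnets: 217.54.0.0/18, 217.54.64.0/18, 217.54.128.0/18, 217.54.192.0/18


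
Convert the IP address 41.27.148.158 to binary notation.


41 = 00101001
27 = 00011011
148 = 10010100
158 = 10011110
Binary: 00101001.00011011.10010100.10011110


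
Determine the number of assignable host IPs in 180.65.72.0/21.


Host bits = 32 - 21 = 11
Total addresses = 2^11 = 2048
Usable = total - 2 (network and broadcast)
Usable hosts: 2046


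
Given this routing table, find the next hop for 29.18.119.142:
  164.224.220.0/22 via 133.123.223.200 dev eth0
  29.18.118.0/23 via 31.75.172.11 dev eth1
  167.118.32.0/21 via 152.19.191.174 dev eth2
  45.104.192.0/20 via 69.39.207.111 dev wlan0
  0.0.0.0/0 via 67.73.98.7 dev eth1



Longest prefix match for 29.18.119.142:
  /22 164.224.220.0: no
  /23 29.18.118.0: MATCH
  /21 167.118.32.0: no
  /20 45.104.192.0: no
  /0 0.0.0.0: MATCH
Selected: next-hop 31.75.172.11 via eth1 (matched /23)


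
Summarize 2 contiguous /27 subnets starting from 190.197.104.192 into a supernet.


Original prefix: /27
Number of subnets: 2 = 2^1
New prefix = 27 - 1 = 26
Supernet: 190.197.104.192/26


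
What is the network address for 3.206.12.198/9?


IP:   00000011.11001110.00001100.11000110
Mask: 11111111.10000000.00000000.00000000
AND operation:
Net:  00000011.10000000.00000000.00000000
Network: 3.128.0.0/9


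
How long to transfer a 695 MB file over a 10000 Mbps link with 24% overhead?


Effective throughput = 10000 * (1 - 24/100) = 7600 Mbps
File size in Mb = 695 * 8 = 5560 Mb
Time = 5560 / 7600
Time = 0.7316 seconds


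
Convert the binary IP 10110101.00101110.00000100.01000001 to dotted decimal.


10110101 = 181
00101110 = 46
00000100 = 4
01000001 = 65
IP: 181.46.4.65


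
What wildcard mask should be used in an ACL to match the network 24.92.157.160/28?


Subnet mask: 255.255.255.240
Wildcard = 255.255.255.255 - subnet mask
255 - 255 = 0
255 - 255 = 0
255 - 255 = 0
255 - 240 = 15
Wildcard: 0.0.0.15


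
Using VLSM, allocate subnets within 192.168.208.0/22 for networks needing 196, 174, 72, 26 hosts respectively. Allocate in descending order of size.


196 hosts -> /24 (254 usable): 192.168.208.0/24
174 hosts -> /24 (254 usable): 192.168.209.0/24
72 hosts -> /25 (126 usable): 192.168.210.0/25
26 hosts -> /27 (30 usable): 192.168.210.128/27
Allocation: 192.168.208.0/24 (196 hosts, 254 usable); 192.168.209.0/24 (174 hosts, 254 usable); 192.168.210.0/25 (72 hosts, 126 usable); 192.168.210.128/27 (26 hosts, 30 usable)
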